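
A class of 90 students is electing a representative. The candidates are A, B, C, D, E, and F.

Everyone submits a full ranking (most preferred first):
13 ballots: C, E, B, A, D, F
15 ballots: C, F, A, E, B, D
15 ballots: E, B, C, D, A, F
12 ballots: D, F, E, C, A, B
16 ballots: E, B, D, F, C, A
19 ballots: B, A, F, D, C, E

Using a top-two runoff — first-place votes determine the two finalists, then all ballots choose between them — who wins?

Round 1 first-place votes: A 0, B 19, C 28, D 12, E 31, F 0. E and C advance.
Runoff: E is ranked above C on 43 ballots, C above E on 47.

C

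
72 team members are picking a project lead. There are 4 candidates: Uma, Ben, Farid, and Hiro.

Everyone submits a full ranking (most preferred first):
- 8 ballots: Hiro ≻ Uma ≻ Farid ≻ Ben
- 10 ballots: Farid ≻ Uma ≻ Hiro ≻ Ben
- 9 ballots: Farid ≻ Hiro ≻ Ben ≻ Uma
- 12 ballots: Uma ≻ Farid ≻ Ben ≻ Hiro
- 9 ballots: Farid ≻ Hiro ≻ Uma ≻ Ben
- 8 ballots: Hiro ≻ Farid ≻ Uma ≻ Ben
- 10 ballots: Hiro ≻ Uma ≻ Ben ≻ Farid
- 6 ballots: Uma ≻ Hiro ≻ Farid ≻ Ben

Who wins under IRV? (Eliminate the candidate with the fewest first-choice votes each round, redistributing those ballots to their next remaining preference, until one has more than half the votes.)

Farid

Round 1: Uma 18, Ben 0, Farid 28, Hiro 26. Ben eliminated.
Round 2: Uma 18, Farid 28, Hiro 26. Uma eliminated.
Round 3: Farid 40, Hiro 32. Farid has a majority (≥37).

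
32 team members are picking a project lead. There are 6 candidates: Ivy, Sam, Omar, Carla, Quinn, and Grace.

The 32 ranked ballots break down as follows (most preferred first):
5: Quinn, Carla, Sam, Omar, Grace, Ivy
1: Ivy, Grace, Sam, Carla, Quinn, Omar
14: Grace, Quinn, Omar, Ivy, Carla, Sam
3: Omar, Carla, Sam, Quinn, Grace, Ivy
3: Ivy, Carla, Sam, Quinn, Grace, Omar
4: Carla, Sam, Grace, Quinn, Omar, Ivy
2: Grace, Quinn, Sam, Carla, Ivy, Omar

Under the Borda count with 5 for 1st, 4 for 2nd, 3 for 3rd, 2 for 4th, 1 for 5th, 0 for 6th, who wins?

Quinn

Ivy: 5×0 + 1×5 + 14×2 + 3×0 + 3×5 + 4×0 + 2×1 = 50
Sam: 5×3 + 1×3 + 14×0 + 3×3 + 3×3 + 4×4 + 2×3 = 58
Omar: 5×2 + 1×0 + 14×3 + 3×5 + 3×0 + 4×1 + 2×0 = 71
Carla: 5×4 + 1×2 + 14×1 + 3×4 + 3×4 + 4×5 + 2×2 = 84
Quinn: 5×5 + 1×1 + 14×4 + 3×2 + 3×2 + 4×2 + 2×4 = 110
Grace: 5×1 + 1×4 + 14×5 + 3×1 + 3×1 + 4×3 + 2×5 = 107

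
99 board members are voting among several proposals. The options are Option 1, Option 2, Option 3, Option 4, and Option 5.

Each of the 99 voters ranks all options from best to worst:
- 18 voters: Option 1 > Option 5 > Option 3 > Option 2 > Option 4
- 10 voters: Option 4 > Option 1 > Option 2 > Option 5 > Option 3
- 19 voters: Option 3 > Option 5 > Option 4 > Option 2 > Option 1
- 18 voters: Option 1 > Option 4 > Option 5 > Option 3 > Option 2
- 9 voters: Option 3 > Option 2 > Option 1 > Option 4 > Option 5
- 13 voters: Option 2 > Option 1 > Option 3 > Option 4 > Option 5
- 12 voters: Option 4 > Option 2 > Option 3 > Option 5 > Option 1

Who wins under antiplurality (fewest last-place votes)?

Option 3

Last-place votes: Option 1 31, Option 2 18, Option 3 10, Option 4 18, Option 5 22.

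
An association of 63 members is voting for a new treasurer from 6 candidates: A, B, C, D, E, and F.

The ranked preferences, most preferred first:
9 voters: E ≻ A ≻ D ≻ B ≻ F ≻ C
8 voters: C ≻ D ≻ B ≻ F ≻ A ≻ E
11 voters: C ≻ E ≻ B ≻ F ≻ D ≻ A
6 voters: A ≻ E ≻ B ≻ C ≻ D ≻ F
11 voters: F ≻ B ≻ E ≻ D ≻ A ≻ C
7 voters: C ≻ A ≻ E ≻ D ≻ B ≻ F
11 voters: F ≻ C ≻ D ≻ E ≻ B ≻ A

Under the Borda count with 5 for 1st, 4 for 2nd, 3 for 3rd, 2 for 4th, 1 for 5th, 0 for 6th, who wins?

E

A: 9×4 + 8×1 + 11×0 + 6×5 + 11×1 + 7×4 + 11×0 = 113
B: 9×2 + 8×3 + 11×3 + 6×3 + 11×4 + 7×1 + 11×1 = 155
C: 9×0 + 8×5 + 11×5 + 6×2 + 11×0 + 7×5 + 11×4 = 186
D: 9×3 + 8×4 + 11×1 + 6×1 + 11×2 + 7×2 + 11×3 = 145
E: 9×5 + 8×0 + 11×4 + 6×4 + 11×3 + 7×3 + 11×2 = 189
F: 9×1 + 8×2 + 11×2 + 6×0 + 11×5 + 7×0 + 11×5 = 157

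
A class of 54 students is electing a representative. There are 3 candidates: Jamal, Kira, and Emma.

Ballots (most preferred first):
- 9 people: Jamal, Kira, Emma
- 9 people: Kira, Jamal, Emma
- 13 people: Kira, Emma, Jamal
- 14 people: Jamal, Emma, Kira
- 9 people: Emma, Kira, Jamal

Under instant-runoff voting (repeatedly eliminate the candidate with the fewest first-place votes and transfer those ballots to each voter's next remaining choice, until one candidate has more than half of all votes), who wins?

Round 1: Jamal 23, Kira 22, Emma 9. Emma eliminated.
Round 2: Jamal 23, Kira 31. Kira has a majority (≥28).

Kira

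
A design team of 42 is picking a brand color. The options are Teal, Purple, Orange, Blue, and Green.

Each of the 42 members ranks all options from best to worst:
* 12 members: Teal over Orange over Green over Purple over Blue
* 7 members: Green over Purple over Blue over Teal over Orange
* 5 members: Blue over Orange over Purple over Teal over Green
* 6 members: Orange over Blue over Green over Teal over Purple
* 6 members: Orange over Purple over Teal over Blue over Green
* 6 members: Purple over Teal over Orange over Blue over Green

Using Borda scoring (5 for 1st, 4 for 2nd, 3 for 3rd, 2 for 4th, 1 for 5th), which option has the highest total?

Orange

Teal: 12×5 + 7×2 + 5×2 + 6×2 + 6×3 + 6×4 = 138
Purple: 12×2 + 7×4 + 5×3 + 6×1 + 6×4 + 6×5 = 127
Orange: 12×4 + 7×1 + 5×4 + 6×5 + 6×5 + 6×3 = 153
Blue: 12×1 + 7×3 + 5×5 + 6×4 + 6×2 + 6×2 = 106
Green: 12×3 + 7×5 + 5×1 + 6×3 + 6×1 + 6×1 = 106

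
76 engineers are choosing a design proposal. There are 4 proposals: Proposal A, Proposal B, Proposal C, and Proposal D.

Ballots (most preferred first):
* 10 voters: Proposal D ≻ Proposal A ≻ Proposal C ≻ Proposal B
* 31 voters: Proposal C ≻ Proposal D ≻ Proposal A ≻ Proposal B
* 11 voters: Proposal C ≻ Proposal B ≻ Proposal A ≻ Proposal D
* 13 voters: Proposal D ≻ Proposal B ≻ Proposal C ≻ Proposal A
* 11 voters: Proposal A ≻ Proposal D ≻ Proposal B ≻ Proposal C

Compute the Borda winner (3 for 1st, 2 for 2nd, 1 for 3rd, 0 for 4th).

Proposal D

Proposal A: 10×2 + 31×1 + 11×1 + 13×0 + 11×3 = 95
Proposal B: 10×0 + 31×0 + 11×2 + 13×2 + 11×1 = 59
Proposal C: 10×1 + 31×3 + 11×3 + 13×1 + 11×0 = 149
Proposal D: 10×3 + 31×2 + 11×0 + 13×3 + 11×2 = 153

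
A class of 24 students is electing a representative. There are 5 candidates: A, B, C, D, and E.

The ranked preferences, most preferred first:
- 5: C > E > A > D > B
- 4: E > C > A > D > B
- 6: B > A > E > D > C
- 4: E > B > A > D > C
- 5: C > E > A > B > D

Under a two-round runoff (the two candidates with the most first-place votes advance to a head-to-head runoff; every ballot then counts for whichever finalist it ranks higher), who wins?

E

Round 1 first-place votes: A 0, B 6, C 10, D 0, E 8. C and E advance.
Runoff: C is ranked above E on 10 ballots, E above C on 14.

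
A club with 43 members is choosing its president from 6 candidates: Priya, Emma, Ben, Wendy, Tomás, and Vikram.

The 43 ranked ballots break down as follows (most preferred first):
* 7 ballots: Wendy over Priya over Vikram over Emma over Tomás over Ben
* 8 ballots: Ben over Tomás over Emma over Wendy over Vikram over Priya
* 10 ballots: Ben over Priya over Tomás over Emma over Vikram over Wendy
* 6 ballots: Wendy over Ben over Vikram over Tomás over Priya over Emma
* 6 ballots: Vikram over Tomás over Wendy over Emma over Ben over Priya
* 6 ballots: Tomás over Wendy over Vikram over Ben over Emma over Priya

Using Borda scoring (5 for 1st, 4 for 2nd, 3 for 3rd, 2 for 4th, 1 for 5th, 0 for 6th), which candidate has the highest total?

Priya: 7×4 + 8×0 + 10×4 + 6×1 + 6×0 + 6×0 = 74
Emma: 7×2 + 8×3 + 10×2 + 6×0 + 6×2 + 6×1 = 76
Ben: 7×0 + 8×5 + 10×5 + 6×4 + 6×1 + 6×2 = 132
Wendy: 7×5 + 8×2 + 10×0 + 6×5 + 6×3 + 6×4 = 123
Tomás: 7×1 + 8×4 + 10×3 + 6×2 + 6×4 + 6×5 = 135
Vikram: 7×3 + 8×1 + 10×1 + 6×3 + 6×5 + 6×3 = 105

Tomás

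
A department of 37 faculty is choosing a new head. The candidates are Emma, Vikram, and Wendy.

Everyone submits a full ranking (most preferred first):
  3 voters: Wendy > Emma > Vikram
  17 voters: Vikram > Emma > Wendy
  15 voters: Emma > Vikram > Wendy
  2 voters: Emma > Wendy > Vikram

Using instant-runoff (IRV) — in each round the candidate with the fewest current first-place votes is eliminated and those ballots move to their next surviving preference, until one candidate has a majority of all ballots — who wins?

Round 1: Emma 17, Vikram 17, Wendy 3. Wendy eliminated.
Round 2: Emma 20, Vikram 17. Emma has a majority (≥19).

Emma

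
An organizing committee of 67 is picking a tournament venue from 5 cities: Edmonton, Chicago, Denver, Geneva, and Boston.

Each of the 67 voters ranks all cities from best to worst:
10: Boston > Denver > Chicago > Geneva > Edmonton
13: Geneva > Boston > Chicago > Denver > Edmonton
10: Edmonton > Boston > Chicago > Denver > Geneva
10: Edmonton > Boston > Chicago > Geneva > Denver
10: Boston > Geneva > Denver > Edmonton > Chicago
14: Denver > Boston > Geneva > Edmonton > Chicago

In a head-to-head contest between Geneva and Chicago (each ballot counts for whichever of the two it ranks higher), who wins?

Geneva is ranked above Chicago on 37 ballots; Chicago above Geneva on 30.

Geneva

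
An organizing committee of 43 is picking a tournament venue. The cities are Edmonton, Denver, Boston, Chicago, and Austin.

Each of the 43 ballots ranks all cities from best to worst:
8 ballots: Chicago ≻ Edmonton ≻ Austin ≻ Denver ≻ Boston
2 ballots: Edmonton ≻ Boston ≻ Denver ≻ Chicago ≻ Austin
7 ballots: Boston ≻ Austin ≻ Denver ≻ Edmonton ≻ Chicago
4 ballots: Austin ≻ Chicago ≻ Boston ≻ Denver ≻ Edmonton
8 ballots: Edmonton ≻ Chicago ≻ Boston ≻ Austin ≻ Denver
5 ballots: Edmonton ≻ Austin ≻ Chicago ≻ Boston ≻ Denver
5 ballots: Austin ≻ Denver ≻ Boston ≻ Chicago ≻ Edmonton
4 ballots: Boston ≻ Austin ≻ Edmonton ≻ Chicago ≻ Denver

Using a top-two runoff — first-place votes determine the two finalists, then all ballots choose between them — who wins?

Round 1 first-place votes: Edmonton 15, Denver 0, Boston 11, Chicago 8, Austin 9. Edmonton and Boston advance.
Runoff: Edmonton is ranked above Boston on 23 ballots, Boston above Edmonton on 20.

Edmonton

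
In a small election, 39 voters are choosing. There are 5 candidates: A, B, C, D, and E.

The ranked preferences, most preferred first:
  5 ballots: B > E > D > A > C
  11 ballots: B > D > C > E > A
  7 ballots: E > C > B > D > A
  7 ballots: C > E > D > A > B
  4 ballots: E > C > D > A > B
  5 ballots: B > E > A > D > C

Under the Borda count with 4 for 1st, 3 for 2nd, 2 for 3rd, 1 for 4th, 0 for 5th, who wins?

A: 5×1 + 11×0 + 7×0 + 7×1 + 4×1 + 5×2 = 26
B: 5×4 + 11×4 + 7×2 + 7×0 + 4×0 + 5×4 = 98
C: 5×0 + 11×2 + 7×3 + 7×4 + 4×3 + 5×0 = 83
D: 5×2 + 11×3 + 7×1 + 7×2 + 4×2 + 5×1 = 77
E: 5×3 + 11×1 + 7×4 + 7×3 + 4×4 + 5×3 = 106

E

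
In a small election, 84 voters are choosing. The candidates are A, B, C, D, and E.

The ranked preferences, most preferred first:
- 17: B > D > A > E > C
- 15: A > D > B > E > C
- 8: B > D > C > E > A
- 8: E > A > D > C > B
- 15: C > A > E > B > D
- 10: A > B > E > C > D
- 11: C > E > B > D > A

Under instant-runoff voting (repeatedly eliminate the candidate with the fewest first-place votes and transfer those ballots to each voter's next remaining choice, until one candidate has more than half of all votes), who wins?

Round 1: A 25, B 25, C 26, D 0, E 8. D eliminated.
Round 2: A 25, B 25, C 26, E 8. E eliminated.
Round 3: A 33, B 25, C 26. B eliminated.
Round 4: A 50, C 34. A has a majority (≥43).

A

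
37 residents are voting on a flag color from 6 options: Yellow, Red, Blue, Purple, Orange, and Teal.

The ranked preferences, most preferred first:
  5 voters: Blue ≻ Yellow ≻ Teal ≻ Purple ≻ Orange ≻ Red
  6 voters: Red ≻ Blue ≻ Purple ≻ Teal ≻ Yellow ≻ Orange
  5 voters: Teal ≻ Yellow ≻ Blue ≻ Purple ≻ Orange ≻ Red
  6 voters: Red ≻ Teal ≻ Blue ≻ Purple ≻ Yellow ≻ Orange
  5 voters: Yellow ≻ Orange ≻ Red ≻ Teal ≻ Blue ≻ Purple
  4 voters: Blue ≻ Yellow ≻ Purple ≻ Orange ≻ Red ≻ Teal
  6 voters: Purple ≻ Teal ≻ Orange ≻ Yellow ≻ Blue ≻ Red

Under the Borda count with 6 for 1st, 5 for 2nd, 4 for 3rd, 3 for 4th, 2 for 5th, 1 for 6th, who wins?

Yellow: 5×5 + 6×2 + 5×5 + 6×2 + 5×6 + 4×5 + 6×3 = 142
Red: 5×1 + 6×6 + 5×1 + 6×6 + 5×4 + 4×2 + 6×1 = 116
Blue: 5×6 + 6×5 + 5×4 + 6×4 + 5×2 + 4×6 + 6×2 = 150
Purple: 5×3 + 6×4 + 5×3 + 6×3 + 5×1 + 4×4 + 6×6 = 129
Orange: 5×2 + 6×1 + 5×2 + 6×1 + 5×5 + 4×3 + 6×4 = 93
Teal: 5×4 + 6×3 + 5×6 + 6×5 + 5×3 + 4×1 + 6×5 = 147

Blue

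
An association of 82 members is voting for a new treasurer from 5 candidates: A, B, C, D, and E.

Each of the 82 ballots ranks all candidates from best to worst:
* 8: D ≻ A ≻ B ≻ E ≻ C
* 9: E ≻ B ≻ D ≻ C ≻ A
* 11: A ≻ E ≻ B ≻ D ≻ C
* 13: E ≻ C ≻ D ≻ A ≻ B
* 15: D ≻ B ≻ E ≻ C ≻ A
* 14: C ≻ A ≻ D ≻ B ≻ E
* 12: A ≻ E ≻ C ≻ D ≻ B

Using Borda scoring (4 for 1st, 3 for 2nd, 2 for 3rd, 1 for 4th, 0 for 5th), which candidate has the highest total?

E

A: 8×3 + 9×0 + 11×4 + 13×1 + 15×0 + 14×3 + 12×4 = 171
B: 8×2 + 9×3 + 11×2 + 13×0 + 15×3 + 14×1 + 12×0 = 124
C: 8×0 + 9×1 + 11×0 + 13×3 + 15×1 + 14×4 + 12×2 = 143
D: 8×4 + 9×2 + 11×1 + 13×2 + 15×4 + 14×2 + 12×1 = 187
E: 8×1 + 9×4 + 11×3 + 13×4 + 15×2 + 14×0 + 12×3 = 195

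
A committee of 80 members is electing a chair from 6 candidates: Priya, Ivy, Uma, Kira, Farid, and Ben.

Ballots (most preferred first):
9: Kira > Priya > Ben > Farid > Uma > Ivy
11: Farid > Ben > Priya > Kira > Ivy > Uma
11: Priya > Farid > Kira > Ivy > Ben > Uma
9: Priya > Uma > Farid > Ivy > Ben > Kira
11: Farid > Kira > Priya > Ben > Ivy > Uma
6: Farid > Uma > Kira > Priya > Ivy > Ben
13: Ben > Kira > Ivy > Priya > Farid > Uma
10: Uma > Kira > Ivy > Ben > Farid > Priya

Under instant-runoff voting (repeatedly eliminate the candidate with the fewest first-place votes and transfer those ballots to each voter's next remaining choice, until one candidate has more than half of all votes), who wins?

Priya

Round 1: Priya 20, Ivy 0, Uma 10, Kira 9, Farid 28, Ben 13. Ivy eliminated.
Round 2: Priya 20, Uma 10, Kira 9, Farid 28, Ben 13. Kira eliminated.
Round 3: Priya 29, Uma 10, Farid 28, Ben 13. Uma eliminated.
Round 4: Priya 29, Farid 28, Ben 23. Ben eliminated.
Round 5: Priya 42, Farid 38. Priya has a majority (≥41).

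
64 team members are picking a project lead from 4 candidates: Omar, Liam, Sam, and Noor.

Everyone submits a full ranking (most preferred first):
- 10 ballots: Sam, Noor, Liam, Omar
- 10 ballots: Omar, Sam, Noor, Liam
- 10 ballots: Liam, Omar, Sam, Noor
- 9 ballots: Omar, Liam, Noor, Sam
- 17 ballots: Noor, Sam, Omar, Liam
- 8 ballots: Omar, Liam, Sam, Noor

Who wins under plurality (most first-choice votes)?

First-place votes: Omar 27, Liam 10, Sam 10, Noor 17.

Omar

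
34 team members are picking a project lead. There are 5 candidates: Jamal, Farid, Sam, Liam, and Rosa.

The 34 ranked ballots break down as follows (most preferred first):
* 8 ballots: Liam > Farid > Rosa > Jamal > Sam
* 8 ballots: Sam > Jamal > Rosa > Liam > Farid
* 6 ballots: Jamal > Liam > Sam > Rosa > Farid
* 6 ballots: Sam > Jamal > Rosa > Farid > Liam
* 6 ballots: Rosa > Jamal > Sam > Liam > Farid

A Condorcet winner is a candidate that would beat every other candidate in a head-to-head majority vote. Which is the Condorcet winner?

Jamal

Jamal vs Farid: 26–8
Jamal vs Sam: 20–14
Jamal vs Liam: 26–8
Jamal vs Rosa: 20–14
Jamal beats every other candidate.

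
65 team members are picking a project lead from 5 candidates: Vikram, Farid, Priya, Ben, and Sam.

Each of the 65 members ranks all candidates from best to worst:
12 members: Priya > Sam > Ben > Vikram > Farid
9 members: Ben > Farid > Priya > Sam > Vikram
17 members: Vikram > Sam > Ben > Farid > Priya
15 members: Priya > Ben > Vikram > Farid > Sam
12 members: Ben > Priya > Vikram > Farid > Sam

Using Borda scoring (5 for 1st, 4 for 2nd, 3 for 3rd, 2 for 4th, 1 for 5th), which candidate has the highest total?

Ben

Vikram: 12×2 + 9×1 + 17×5 + 15×3 + 12×3 = 199
Farid: 12×1 + 9×4 + 17×2 + 15×2 + 12×2 = 136
Priya: 12×5 + 9×3 + 17×1 + 15×5 + 12×4 = 227
Ben: 12×3 + 9×5 + 17×3 + 15×4 + 12×5 = 252
Sam: 12×4 + 9×2 + 17×4 + 15×1 + 12×1 = 161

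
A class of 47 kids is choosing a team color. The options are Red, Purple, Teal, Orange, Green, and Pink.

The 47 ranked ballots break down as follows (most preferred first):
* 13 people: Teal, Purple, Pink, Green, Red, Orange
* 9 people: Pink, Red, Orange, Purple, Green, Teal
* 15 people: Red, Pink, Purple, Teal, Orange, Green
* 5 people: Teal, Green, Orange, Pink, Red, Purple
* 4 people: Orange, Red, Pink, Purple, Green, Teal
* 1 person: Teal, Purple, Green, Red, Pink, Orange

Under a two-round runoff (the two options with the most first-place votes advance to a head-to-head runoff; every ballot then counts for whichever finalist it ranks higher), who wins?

Red

Round 1 first-place votes: Red 15, Purple 0, Teal 19, Orange 4, Green 0, Pink 9. Teal and Red advance.
Runoff: Teal is ranked above Red on 19 ballots, Red above Teal on 28.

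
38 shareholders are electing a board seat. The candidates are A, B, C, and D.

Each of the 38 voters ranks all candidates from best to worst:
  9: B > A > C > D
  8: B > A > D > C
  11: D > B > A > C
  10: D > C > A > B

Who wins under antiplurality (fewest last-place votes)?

Last-place votes: A 0, B 10, C 19, D 9.

A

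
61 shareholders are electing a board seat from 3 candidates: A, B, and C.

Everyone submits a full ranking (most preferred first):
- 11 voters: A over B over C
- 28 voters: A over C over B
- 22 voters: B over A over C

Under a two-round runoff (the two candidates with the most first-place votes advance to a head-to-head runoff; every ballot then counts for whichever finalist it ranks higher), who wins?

Round 1 first-place votes: A 39, B 22, C 0. A and B advance.
Runoff: A is ranked above B on 39 ballots, B above A on 22.

A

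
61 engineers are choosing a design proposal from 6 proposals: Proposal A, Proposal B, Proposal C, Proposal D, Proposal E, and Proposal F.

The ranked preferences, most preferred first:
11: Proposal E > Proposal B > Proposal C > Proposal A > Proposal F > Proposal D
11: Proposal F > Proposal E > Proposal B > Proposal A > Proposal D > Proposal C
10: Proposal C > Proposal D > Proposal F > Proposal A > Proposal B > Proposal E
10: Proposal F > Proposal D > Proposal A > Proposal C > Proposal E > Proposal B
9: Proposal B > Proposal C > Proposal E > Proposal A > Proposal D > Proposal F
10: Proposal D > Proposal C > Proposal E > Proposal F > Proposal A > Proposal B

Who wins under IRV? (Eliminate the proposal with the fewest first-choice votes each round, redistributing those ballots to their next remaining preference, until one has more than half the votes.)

Round 1: Proposal A 0, Proposal B 9, Proposal C 10, Proposal D 10, Proposal E 11, Proposal F 21. Proposal A eliminated.
Round 2: Proposal B 9, Proposal C 10, Proposal D 10, Proposal E 11, Proposal F 21. Proposal B eliminated.
Round 3: Proposal C 19, Proposal D 10, Proposal E 11, Proposal F 21. Proposal D eliminated.
Round 4: Proposal C 29, Proposal E 11, Proposal F 21. Proposal E eliminated.
Round 5: Proposal C 40, Proposal F 21. Proposal C has a majority (≥31).

Proposal C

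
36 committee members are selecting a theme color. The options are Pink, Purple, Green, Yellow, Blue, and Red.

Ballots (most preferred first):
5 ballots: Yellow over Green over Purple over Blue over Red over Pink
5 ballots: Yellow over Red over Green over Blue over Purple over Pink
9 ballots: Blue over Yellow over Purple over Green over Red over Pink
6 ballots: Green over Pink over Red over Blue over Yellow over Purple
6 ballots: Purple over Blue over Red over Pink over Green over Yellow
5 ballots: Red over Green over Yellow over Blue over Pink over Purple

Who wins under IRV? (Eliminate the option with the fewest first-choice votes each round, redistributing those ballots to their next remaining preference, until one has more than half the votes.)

Round 1: Pink 0, Purple 6, Green 6, Yellow 10, Blue 9, Red 5. Pink eliminated.
Round 2: Purple 6, Green 6, Yellow 10, Blue 9, Red 5. Red eliminated.
Round 3: Purple 6, Green 11, Yellow 10, Blue 9. Purple eliminated.
Round 4: Green 11, Yellow 10, Blue 15. Yellow eliminated.
Round 5: Green 21, Blue 15. Green has a majority (≥19).

Green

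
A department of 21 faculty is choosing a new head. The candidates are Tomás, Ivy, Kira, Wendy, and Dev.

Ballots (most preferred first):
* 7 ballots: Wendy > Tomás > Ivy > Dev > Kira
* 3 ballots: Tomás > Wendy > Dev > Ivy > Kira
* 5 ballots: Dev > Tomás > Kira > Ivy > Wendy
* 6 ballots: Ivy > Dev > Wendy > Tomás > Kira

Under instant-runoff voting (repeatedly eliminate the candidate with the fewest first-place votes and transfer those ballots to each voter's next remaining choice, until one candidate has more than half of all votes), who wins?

Round 1: Tomás 3, Ivy 6, Kira 0, Wendy 7, Dev 5. Kira eliminated.
Round 2: Tomás 3, Ivy 6, Wendy 7, Dev 5. Tomás eliminated.
Round 3: Ivy 6, Wendy 10, Dev 5. Dev eliminated.
Round 4: Ivy 11, Wendy 10. Ivy has a majority (≥11).

Ivy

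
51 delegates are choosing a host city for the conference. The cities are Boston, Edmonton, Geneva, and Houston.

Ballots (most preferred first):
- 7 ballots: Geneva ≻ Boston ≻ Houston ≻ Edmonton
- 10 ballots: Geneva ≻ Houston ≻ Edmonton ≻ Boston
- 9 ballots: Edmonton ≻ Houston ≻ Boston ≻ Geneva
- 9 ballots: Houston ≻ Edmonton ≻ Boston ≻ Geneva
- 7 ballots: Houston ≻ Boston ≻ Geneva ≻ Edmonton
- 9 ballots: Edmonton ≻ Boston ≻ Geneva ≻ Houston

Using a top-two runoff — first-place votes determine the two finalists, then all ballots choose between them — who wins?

Edmonton

Round 1 first-place votes: Boston 0, Edmonton 18, Geneva 17, Houston 16. Edmonton and Geneva advance.
Runoff: Edmonton is ranked above Geneva on 27 ballots, Geneva above Edmonton on 24.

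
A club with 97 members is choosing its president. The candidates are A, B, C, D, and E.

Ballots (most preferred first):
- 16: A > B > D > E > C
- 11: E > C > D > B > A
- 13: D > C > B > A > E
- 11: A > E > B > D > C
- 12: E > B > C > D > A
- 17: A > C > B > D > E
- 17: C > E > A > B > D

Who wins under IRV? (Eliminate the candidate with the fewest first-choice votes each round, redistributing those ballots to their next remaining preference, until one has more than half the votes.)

C

Round 1: A 44, B 0, C 17, D 13, E 23. B eliminated.
Round 2: A 44, C 17, D 13, E 23. D eliminated.
Round 3: A 44, C 30, E 23. E eliminated.
Round 4: A 44, C 53. C has a majority (≥49).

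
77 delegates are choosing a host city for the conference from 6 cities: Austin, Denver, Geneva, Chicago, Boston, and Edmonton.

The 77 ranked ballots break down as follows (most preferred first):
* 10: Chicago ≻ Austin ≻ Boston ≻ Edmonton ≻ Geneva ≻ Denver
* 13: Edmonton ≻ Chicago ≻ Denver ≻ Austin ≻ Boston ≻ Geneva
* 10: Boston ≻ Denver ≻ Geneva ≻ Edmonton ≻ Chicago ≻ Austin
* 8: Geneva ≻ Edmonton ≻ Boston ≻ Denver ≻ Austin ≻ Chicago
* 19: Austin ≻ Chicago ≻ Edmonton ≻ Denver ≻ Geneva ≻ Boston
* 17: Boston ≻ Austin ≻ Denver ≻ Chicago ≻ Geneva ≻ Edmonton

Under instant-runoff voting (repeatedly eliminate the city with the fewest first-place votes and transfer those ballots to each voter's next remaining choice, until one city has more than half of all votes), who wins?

Austin

Round 1: Austin 19, Denver 0, Geneva 8, Chicago 10, Boston 27, Edmonton 13. Denver eliminated.
Round 2: Austin 19, Geneva 8, Chicago 10, Boston 27, Edmonton 13. Geneva eliminated.
Round 3: Austin 19, Chicago 10, Boston 27, Edmonton 21. Chicago eliminated.
Round 4: Austin 29, Boston 27, Edmonton 21. Edmonton eliminated.
Round 5: Austin 42, Boston 35. Austin has a majority (≥39).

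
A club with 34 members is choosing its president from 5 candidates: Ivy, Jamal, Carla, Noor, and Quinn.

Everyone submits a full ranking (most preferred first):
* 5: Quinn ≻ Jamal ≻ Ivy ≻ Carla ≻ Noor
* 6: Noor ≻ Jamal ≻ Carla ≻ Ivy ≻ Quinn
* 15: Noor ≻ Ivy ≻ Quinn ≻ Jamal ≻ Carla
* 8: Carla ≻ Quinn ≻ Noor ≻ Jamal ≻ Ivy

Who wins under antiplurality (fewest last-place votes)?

Jamal

Last-place votes: Ivy 8, Jamal 0, Carla 15, Noor 5, Quinn 6.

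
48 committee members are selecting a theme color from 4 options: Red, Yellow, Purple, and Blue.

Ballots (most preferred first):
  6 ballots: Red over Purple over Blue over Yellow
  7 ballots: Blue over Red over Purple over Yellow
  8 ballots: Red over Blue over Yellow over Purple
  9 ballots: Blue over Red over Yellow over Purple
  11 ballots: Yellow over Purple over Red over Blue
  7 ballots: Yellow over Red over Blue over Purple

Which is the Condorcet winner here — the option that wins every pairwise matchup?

Red

Red vs Yellow: 30–18
Red vs Purple: 37–11
Red vs Blue: 32–16
Red beats every other option.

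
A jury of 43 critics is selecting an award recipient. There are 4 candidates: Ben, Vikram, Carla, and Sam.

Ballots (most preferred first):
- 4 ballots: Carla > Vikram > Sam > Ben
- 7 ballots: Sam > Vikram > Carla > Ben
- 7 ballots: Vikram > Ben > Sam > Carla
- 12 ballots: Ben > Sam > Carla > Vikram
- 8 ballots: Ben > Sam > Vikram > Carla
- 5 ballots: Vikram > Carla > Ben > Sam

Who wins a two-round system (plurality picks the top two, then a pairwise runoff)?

Round 1 first-place votes: Ben 20, Vikram 12, Carla 4, Sam 7. Ben and Vikram advance.
Runoff: Ben is ranked above Vikram on 20 ballots, Vikram above Ben on 23.

Vikram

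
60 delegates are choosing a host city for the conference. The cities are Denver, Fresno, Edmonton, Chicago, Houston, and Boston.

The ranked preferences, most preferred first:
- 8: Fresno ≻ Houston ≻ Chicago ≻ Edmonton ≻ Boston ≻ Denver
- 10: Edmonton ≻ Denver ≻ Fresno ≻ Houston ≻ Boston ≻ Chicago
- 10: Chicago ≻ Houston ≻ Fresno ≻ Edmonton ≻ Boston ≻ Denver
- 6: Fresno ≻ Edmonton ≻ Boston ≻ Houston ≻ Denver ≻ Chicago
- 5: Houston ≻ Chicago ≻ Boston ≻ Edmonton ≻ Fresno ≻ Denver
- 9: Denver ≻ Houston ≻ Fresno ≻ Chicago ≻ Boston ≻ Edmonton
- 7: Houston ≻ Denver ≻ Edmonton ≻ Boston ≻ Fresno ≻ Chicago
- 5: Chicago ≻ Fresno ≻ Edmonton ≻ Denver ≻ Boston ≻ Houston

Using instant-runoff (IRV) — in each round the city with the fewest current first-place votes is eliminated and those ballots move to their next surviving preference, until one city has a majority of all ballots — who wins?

Houston

Round 1: Denver 9, Fresno 14, Edmonton 10, Chicago 15, Houston 12, Boston 0. Boston eliminated.
Round 2: Denver 9, Fresno 14, Edmonton 10, Chicago 15, Houston 12. Denver eliminated.
Round 3: Fresno 14, Edmonton 10, Chicago 15, Houston 21. Edmonton eliminated.
Round 4: Fresno 24, Chicago 15, Houston 21. Chicago eliminated.
Round 5: Fresno 29, Houston 31. Houston has a majority (≥31).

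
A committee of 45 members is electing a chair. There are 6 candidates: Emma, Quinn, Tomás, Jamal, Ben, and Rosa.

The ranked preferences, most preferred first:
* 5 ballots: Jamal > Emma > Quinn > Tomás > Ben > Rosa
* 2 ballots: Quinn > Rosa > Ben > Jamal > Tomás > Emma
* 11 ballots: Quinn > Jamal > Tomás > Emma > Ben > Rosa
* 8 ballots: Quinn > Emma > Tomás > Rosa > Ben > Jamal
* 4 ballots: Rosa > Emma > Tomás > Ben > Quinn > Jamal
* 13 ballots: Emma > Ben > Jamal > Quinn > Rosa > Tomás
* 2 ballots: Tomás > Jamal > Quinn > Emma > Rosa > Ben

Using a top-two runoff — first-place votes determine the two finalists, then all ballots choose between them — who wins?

Quinn

Round 1 first-place votes: Emma 13, Quinn 21, Tomás 2, Jamal 5, Ben 0, Rosa 4. Quinn and Emma advance.
Runoff: Quinn is ranked above Emma on 23 ballots, Emma above Quinn on 22.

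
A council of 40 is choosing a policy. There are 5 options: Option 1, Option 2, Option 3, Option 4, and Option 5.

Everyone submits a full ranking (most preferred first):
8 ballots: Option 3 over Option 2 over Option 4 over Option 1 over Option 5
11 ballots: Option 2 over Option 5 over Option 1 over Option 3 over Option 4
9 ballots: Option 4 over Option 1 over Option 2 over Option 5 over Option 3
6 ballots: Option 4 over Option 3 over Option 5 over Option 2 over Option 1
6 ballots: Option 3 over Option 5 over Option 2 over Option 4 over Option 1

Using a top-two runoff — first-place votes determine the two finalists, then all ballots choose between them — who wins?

Option 3

Round 1 first-place votes: Option 1 0, Option 2 11, Option 3 14, Option 4 15, Option 5 0. Option 4 and Option 3 advance.
Runoff: Option 4 is ranked above Option 3 on 15 ballots, Option 3 above Option 4 on 25.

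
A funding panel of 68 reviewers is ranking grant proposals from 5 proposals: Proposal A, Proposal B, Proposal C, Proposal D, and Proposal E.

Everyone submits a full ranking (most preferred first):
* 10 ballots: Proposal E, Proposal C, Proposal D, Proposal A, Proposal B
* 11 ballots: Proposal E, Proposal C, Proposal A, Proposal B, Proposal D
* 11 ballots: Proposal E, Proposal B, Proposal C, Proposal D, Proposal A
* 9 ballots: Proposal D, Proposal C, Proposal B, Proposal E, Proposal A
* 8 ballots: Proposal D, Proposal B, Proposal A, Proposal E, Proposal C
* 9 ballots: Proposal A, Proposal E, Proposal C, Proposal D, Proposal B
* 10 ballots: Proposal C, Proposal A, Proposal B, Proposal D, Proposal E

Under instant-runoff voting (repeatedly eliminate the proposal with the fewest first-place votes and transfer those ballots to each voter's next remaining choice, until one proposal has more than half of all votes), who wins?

Proposal E

Round 1: Proposal A 9, Proposal B 0, Proposal C 10, Proposal D 17, Proposal E 32. Proposal B eliminated.
Round 2: Proposal A 9, Proposal C 10, Proposal D 17, Proposal E 32. Proposal A eliminated.
Round 3: Proposal C 10, Proposal D 17, Proposal E 41. Proposal E has a majority (≥35).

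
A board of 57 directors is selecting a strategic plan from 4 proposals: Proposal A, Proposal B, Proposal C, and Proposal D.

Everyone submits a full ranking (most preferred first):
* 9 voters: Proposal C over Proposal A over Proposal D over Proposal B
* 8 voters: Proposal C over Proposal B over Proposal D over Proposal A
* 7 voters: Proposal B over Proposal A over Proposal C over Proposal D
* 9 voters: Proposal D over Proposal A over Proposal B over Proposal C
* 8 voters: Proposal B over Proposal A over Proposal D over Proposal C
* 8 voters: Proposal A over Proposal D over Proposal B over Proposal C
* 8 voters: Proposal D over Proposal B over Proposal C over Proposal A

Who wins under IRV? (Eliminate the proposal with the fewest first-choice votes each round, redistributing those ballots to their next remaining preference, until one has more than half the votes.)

Round 1: Proposal A 8, Proposal B 15, Proposal C 17, Proposal D 17. Proposal A eliminated.
Round 2: Proposal B 15, Proposal C 17, Proposal D 25. Proposal B eliminated.
Round 3: Proposal C 24, Proposal D 33. Proposal D has a majority (≥29).

Proposal D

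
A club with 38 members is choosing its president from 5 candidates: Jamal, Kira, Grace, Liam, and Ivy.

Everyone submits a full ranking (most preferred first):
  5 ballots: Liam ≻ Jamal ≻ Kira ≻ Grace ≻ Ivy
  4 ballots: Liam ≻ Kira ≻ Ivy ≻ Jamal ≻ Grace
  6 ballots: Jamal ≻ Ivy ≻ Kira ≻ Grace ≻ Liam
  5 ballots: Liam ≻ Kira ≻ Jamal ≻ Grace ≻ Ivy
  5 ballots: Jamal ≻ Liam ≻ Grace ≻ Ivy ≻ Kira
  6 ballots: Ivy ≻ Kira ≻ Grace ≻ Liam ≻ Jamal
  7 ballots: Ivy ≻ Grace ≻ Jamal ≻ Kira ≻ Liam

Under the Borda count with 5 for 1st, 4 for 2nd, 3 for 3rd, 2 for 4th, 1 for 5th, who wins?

Jamal: 5×4 + 4×2 + 6×5 + 5×3 + 5×5 + 6×1 + 7×3 = 125
Kira: 5×3 + 4×4 + 6×3 + 5×4 + 5×1 + 6×4 + 7×2 = 112
Grace: 5×2 + 4×1 + 6×2 + 5×2 + 5×3 + 6×3 + 7×4 = 97
Liam: 5×5 + 4×5 + 6×1 + 5×5 + 5×4 + 6×2 + 7×1 = 115
Ivy: 5×1 + 4×3 + 6×4 + 5×1 + 5×2 + 6×5 + 7×5 = 121

Jamal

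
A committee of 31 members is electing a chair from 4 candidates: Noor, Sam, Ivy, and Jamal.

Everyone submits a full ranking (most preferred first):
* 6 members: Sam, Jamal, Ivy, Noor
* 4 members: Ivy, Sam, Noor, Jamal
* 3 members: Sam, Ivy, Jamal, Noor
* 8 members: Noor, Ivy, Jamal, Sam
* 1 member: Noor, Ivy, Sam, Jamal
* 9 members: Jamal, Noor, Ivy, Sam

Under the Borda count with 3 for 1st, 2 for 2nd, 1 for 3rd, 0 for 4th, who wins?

Ivy

Noor: 6×0 + 4×1 + 3×0 + 8×3 + 1×3 + 9×2 = 49
Sam: 6×3 + 4×2 + 3×3 + 8×0 + 1×1 + 9×0 = 36
Ivy: 6×1 + 4×3 + 3×2 + 8×2 + 1×2 + 9×1 = 51
Jamal: 6×2 + 4×0 + 3×1 + 8×1 + 1×0 + 9×3 = 50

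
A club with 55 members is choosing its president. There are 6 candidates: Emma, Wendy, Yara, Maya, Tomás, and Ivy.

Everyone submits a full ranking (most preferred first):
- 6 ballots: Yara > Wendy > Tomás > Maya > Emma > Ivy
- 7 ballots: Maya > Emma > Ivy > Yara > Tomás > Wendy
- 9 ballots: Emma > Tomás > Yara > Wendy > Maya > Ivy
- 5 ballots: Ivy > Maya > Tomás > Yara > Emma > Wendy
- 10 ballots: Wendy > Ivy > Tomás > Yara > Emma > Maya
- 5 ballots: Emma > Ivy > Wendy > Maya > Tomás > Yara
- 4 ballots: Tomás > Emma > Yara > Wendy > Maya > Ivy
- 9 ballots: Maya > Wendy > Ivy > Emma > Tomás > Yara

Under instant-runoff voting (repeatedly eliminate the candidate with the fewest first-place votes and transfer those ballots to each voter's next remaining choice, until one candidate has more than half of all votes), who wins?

Emma

Round 1: Emma 14, Wendy 10, Yara 6, Maya 16, Tomás 4, Ivy 5. Tomás eliminated.
Round 2: Emma 18, Wendy 10, Yara 6, Maya 16, Ivy 5. Ivy eliminated.
Round 3: Emma 18, Wendy 10, Yara 6, Maya 21. Yara eliminated.
Round 4: Emma 18, Wendy 16, Maya 21. Wendy eliminated.
Round 5: Emma 28, Maya 27. Emma has a majority (≥28).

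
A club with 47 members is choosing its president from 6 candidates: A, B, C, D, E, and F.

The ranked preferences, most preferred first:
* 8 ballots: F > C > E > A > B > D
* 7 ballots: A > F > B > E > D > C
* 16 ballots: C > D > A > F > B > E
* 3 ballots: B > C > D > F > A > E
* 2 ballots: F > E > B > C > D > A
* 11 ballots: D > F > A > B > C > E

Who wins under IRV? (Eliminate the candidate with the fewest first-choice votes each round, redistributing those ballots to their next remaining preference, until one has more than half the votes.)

F

Round 1: A 7, B 3, C 16, D 11, E 0, F 10. E eliminated.
Round 2: A 7, B 3, C 16, D 11, F 10. B eliminated.
Round 3: A 7, C 19, D 11, F 10. A eliminated.
Round 4: C 19, D 11, F 17. D eliminated.
Round 5: C 19, F 28. F has a majority (≥24).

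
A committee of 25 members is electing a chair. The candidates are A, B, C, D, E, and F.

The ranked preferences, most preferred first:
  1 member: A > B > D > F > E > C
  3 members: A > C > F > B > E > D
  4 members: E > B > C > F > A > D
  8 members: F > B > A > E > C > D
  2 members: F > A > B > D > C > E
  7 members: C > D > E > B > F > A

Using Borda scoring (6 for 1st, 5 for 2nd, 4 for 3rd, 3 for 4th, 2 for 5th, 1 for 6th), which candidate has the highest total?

B

A: 1×6 + 3×6 + 4×2 + 8×4 + 2×5 + 7×1 = 81
B: 1×5 + 3×3 + 4×5 + 8×5 + 2×4 + 7×3 = 103
C: 1×1 + 3×5 + 4×4 + 8×2 + 2×2 + 7×6 = 94
D: 1×4 + 3×1 + 4×1 + 8×1 + 2×3 + 7×5 = 60
E: 1×2 + 3×2 + 4×6 + 8×3 + 2×1 + 7×4 = 86
F: 1×3 + 3×4 + 4×3 + 8×6 + 2×6 + 7×2 = 101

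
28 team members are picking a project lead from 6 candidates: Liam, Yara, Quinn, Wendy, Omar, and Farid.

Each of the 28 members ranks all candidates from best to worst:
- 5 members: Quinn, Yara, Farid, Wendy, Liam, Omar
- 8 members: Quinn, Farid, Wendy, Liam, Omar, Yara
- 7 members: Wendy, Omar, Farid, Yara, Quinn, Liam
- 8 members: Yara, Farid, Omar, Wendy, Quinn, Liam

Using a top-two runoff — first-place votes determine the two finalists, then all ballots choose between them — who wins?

Yara

Round 1 first-place votes: Liam 0, Yara 8, Quinn 13, Wendy 7, Omar 0, Farid 0. Quinn and Yara advance.
Runoff: Quinn is ranked above Yara on 13 ballots, Yara above Quinn on 15.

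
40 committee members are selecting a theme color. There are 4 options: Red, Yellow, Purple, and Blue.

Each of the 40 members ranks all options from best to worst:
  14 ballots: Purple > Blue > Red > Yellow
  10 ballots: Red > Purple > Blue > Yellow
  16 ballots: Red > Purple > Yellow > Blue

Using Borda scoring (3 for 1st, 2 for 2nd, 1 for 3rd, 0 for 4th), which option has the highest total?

Purple

Red: 14×1 + 10×3 + 16×3 = 92
Yellow: 14×0 + 10×0 + 16×1 = 16
Purple: 14×3 + 10×2 + 16×2 = 94
Blue: 14×2 + 10×1 + 16×0 = 38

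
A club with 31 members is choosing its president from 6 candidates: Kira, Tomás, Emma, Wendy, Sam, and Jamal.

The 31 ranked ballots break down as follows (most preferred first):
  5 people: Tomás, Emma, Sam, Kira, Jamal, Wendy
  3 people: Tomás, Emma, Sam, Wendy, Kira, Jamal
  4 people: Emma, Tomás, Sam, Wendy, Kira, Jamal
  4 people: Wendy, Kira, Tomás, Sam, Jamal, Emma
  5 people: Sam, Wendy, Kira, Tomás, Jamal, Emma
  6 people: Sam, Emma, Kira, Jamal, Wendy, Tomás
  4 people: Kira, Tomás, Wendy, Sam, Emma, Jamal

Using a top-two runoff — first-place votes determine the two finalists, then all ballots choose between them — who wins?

Round 1 first-place votes: Kira 4, Tomás 8, Emma 4, Wendy 4, Sam 11, Jamal 0. Sam and Tomás advance.
Runoff: Sam is ranked above Tomás on 11 ballots, Tomás above Sam on 20.

Tomás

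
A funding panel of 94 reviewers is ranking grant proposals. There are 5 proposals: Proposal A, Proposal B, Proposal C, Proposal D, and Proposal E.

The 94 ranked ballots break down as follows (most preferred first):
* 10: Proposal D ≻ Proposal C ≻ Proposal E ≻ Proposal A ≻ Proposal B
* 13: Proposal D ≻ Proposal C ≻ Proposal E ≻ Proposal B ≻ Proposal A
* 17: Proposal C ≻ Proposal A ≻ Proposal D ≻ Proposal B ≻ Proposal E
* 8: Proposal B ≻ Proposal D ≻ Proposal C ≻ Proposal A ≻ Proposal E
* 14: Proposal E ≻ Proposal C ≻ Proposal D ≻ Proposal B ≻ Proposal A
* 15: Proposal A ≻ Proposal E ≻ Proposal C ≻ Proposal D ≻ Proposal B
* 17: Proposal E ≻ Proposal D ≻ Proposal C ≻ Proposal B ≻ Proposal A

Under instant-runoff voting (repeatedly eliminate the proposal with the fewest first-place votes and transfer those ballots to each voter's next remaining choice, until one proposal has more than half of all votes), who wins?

Proposal D

Round 1: Proposal A 15, Proposal B 8, Proposal C 17, Proposal D 23, Proposal E 31. Proposal B eliminated.
Round 2: Proposal A 15, Proposal C 17, Proposal D 31, Proposal E 31. Proposal A eliminated.
Round 3: Proposal C 17, Proposal D 31, Proposal E 46. Proposal C eliminated.
Round 4: Proposal D 48, Proposal E 46. Proposal D has a majority (≥48).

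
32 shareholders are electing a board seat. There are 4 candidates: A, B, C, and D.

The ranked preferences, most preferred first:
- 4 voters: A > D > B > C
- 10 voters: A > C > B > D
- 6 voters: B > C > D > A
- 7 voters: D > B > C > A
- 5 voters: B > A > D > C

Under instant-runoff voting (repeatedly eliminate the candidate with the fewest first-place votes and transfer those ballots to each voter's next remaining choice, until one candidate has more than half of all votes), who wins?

B

Round 1: A 14, B 11, C 0, D 7. C eliminated.
Round 2: A 14, B 11, D 7. D eliminated.
Round 3: A 14, B 18. B has a majority (≥17).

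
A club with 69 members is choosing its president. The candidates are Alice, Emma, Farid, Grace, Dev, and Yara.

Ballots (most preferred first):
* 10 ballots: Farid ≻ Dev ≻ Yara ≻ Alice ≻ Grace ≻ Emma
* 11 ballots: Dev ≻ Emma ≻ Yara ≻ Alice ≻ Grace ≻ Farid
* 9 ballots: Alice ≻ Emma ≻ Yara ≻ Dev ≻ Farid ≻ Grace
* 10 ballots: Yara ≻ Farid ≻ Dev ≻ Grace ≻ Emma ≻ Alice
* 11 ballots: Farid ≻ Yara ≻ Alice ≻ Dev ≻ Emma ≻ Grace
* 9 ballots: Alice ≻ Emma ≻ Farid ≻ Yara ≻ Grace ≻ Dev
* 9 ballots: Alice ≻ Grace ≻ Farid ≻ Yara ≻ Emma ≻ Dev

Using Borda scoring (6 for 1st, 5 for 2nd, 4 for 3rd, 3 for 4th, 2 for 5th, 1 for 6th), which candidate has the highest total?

Yara

Alice: 10×3 + 11×3 + 9×6 + 10×1 + 11×4 + 9×6 + 9×6 = 279
Emma: 10×1 + 11×5 + 9×5 + 10×2 + 11×2 + 9×5 + 9×2 = 215
Farid: 10×6 + 11×1 + 9×2 + 10×5 + 11×6 + 9×4 + 9×4 = 277
Grace: 10×2 + 11×2 + 9×1 + 10×3 + 11×1 + 9×2 + 9×5 = 155
Dev: 10×5 + 11×6 + 9×3 + 10×4 + 11×3 + 9×1 + 9×1 = 234
Yara: 10×4 + 11×4 + 9×4 + 10×6 + 11×5 + 9×3 + 9×3 = 289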